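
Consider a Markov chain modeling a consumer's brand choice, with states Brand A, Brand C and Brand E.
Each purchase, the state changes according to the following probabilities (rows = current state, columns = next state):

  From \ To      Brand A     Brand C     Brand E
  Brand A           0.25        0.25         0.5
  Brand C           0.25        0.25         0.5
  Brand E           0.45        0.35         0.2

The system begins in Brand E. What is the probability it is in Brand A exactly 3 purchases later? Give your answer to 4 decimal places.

Propagate the distribution vector 3 purchases from Brand E.
After 0 purchases: (0.0000, 0.0000, 1.0000)
After 1 purchase: (0.4500, 0.3500, 0.2000)
After 2 purchases: (0.2900, 0.2700, 0.4400)
After 3 purchases: (0.3380, 0.2940, 0.3680)
P(in Brand A after 3 purchases) = 0.3380

0.3380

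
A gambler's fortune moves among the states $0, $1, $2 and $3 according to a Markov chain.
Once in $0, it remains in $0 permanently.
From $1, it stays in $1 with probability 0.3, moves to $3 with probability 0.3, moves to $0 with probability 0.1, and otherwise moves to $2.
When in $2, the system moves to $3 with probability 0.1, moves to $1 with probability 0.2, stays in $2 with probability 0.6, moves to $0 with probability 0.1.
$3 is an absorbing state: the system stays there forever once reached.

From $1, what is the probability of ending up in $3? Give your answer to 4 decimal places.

0.6818

Let h(s) be the probability of absorption at $3 starting from transient state s. Then h($3) = 1 and h($0) = 0. By first-step analysis:
h($1) = 0.1·0 + 0.3·h($1) + 0.3·h($2) + 0.3·1
h($2) = 0.1·0 + 0.2·h($1) + 0.6·h($2) + 0.1·1
Solving: h($1) = 0.6818, h($2) = 0.5909.
Starting from $1, the probability is 0.6818.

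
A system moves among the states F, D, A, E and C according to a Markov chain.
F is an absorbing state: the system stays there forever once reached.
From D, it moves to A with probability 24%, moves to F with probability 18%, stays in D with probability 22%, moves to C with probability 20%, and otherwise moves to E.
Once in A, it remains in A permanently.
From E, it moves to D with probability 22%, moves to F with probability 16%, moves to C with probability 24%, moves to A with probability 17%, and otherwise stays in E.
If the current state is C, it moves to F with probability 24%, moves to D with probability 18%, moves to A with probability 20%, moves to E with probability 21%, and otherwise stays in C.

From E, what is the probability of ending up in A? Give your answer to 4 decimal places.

0.5131

Let h(s) be the probability of absorption at A starting from transient state s. Then h(A) = 1 and h(F) = 0. By first-step analysis:
h(D) = 0.18·0 + 0.22·h(D) + 0.24·1 + 0.16·h(E) + 0.2·h(C)
h(E) = 0.16·0 + 0.22·h(D) + 0.17·1 + 0.21·h(E) + 0.24·h(C)
h(C) = 0.24·0 + 0.18·h(D) + 0.2·1 + 0.21·h(E) + 0.17·h(C)
Solving: h(D) = 0.5379, h(E) = 0.5131, h(C) = 0.4874.
Starting from E, the probability is 0.5131.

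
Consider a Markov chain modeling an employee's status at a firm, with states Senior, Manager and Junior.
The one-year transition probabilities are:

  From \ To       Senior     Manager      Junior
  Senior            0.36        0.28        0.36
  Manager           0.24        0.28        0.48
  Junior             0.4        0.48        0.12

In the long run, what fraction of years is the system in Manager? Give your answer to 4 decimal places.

Let the stationary distribution be π with π = πP and π_1 + π_2 + π_3 = 1.
π_1 = 0.36·π_1 + 0.24·π_2 + 0.4·π_3
π_2 = 0.28·π_1 + 0.28·π_2 + 0.48·π_3
Solving with the normalization constraint gives π = (0.3316, 0.3447, 0.3237).
So the stationary probability of Manager is 0.3447.

0.3447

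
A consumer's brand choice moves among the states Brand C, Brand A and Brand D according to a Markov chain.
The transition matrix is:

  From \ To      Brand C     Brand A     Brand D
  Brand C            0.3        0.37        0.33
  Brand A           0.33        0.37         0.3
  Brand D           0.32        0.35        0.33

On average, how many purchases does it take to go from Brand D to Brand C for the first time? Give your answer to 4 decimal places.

Let t(s) be the expected number of purchases to first reach Brand C from state s, with t(Brand C) = 0. Conditioning on the first purchase:
t(Brand A) = 1 + 0.37·t(Brand A) + 0.3·t(Brand D)
t(Brand D) = 1 + 0.35·t(Brand A) + 0.33·t(Brand D)
Solving: t(Brand A) = 3.0590, t(Brand D) = 3.0905.
Expected purchases from Brand D to Brand C: 3.0905.

3.0905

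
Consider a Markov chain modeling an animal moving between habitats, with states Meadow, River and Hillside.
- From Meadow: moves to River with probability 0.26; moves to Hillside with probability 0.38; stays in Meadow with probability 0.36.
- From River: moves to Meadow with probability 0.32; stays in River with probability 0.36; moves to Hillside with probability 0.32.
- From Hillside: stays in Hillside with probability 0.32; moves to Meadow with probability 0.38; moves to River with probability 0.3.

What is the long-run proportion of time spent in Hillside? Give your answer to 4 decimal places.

0.3413

Let the stationary distribution be π with π = πP and π_1 + π_2 + π_3 = 1.
π_1 = 0.36·π_1 + 0.32·π_2 + 0.38·π_3
π_2 = 0.26·π_1 + 0.36·π_2 + 0.3·π_3
Solving with the normalization constraint gives π = (0.3547, 0.3041, 0.3413).
So the stationary probability of Hillside is 0.3413.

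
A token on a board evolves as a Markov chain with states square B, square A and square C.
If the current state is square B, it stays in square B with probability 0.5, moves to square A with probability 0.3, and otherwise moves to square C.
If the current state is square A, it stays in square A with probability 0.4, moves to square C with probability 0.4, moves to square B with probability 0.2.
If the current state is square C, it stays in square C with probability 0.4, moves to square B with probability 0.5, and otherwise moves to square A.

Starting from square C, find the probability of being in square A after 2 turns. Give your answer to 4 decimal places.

Sum over the intermediate state after 1 turn:
P = P(square C→square B)·P(square B→square A) + P(square C→square A)·P(square A→square A) + P(square C→square C)·P(square C→square A)
  = 0.5×0.3 + 0.1×0.4 + 0.4×0.1
  = 0.1500 + 0.0400 + 0.0400 = 0.2300

0.2300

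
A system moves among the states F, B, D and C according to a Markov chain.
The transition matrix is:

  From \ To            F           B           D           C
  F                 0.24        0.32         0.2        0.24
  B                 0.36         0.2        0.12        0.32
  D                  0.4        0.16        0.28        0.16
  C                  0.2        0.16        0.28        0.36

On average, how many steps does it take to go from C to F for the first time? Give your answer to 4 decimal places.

3.6058

Let t(s) be the expected number of steps to first reach F from state s, with t(F) = 0. Conditioning on the first step:
t(B) = 1 + 0.2·t(B) + 0.12·t(D) + 0.32·t(C)
t(D) = 1 + 0.16·t(B) + 0.28·t(D) + 0.16·t(C)
t(C) = 1 + 0.16·t(B) + 0.28·t(D) + 0.36·t(C)
Solving: t(B) = 3.1250, t(D) = 2.8846, t(C) = 3.6058.
Expected steps from C to F: 3.6058.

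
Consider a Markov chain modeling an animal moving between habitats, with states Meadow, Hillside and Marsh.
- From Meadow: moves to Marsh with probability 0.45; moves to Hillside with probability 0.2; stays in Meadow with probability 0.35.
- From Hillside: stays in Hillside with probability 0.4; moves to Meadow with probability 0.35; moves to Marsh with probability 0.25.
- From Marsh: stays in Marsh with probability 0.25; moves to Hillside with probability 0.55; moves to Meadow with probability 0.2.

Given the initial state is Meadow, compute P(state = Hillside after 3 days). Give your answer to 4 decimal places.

Propagate the distribution vector 3 days from Meadow.
After 0 days: (1.0000, 0.0000, 0.0000)
After 1 day: (0.3500, 0.2000, 0.4500)
After 2 days: (0.2825, 0.3975, 0.3200)
After 3 days: (0.3020, 0.3915, 0.3065)
P(in Hillside after 3 days) = 0.3915

0.3915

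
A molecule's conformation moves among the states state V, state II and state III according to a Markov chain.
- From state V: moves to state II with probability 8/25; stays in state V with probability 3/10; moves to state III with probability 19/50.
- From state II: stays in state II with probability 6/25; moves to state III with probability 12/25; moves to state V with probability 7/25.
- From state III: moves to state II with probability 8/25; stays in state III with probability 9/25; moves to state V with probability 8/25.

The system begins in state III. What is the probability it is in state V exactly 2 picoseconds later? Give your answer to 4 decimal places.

0.3008

Sum over the intermediate state after 1 picosecond:
P = P(state III→state V)·P(state V→state V) + P(state III→state II)·P(state II→state V) + P(state III→state III)·P(state III→state V)
  = 0.32×0.3 + 0.32×0.28 + 0.36×0.32
  = 0.0960 + 0.0896 + 0.1152 = 0.3008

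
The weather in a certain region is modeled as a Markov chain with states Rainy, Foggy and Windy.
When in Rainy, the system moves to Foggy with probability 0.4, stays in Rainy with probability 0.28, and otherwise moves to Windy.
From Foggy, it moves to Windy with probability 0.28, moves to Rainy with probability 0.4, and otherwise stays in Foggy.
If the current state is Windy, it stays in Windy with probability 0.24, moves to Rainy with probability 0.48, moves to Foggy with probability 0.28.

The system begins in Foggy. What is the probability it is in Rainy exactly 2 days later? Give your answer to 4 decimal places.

Sum over the intermediate state after 1 day:
P = P(Foggy→Rainy)·P(Rainy→Rainy) + P(Foggy→Foggy)·P(Foggy→Rainy) + P(Foggy→Windy)·P(Windy→Rainy)
  = 0.4×0.28 + 0.32×0.4 + 0.28×0.48
  = 0.1120 + 0.1280 + 0.1344 = 0.3744

0.3744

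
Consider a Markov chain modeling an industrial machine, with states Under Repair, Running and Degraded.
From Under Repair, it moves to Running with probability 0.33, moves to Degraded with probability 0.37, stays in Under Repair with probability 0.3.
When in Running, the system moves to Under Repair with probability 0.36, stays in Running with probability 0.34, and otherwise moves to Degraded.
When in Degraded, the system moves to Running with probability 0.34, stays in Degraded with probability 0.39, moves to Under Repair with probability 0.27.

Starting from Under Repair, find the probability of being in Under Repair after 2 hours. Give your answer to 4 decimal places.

0.3087

Sum over the intermediate state after 1 hour:
P = P(Under Repair→Under Repair)·P(Under Repair→Under Repair) + P(Under Repair→Running)·P(Running→Under Repair) + P(Under Repair→Degraded)·P(Degraded→Under Repair)
  = 0.3×0.3 + 0.33×0.36 + 0.37×0.27
  = 0.0900 + 0.1188 + 0.0999 = 0.3087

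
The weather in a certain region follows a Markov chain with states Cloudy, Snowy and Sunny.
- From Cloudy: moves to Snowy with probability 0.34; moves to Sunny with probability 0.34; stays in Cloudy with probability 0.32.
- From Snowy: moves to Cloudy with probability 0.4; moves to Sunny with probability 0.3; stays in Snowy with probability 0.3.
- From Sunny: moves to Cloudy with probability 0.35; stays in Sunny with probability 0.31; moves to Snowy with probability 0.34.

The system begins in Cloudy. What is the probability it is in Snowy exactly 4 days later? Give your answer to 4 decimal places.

0.3269

Propagate the distribution vector 4 days from Cloudy.
After 0 days: (1.0000, 0.0000, 0.0000)
After 1 day: (0.3200, 0.3400, 0.3400)
After 2 days: (0.3574, 0.3264, 0.3162)
After 3 days: (0.3556, 0.3269, 0.3175)
After 4 days: (0.3557, 0.3269, 0.3174)
P(in Snowy after 4 days) = 0.3269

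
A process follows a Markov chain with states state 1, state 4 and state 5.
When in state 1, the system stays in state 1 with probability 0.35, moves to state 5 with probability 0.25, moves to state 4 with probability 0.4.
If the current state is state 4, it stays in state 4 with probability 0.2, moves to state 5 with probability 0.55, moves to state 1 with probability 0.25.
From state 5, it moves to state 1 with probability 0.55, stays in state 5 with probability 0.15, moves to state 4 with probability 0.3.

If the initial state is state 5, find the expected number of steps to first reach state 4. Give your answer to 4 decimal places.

Let t(s) be the expected number of steps to first reach state 4 from state s, with t(state 4) = 0. Conditioning on the first step:
t(state 1) = 1 + 0.35·t(state 1) + 0.25·t(state 5)
t(state 5) = 1 + 0.55·t(state 1) + 0.15·t(state 5)
Solving: t(state 1) = 2.6506, t(state 5) = 2.8916.
Expected steps from state 5 to state 4: 2.8916.

2.8916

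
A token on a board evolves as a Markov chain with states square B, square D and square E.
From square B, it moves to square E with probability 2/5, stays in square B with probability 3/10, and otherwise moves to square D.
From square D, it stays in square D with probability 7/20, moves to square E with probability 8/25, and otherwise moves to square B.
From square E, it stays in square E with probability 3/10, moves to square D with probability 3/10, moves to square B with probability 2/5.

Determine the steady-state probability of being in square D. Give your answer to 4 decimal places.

0.3158

Let the stationary distribution be π with π = πP and π_1 + π_2 + π_3 = 1.
π_1 = 0.3·π_1 + 0.33·π_2 + 0.4·π_3
π_2 = 0.3·π_1 + 0.35·π_2 + 0.3·π_3
Solving with the normalization constraint gives π = (0.3435, 0.3158, 0.3407).
So the stationary probability of square D is 0.3158.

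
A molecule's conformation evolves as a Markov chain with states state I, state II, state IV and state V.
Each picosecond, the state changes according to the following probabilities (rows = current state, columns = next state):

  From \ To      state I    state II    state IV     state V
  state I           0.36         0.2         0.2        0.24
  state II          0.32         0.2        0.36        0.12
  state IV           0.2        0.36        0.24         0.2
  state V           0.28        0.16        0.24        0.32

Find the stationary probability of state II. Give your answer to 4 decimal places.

0.2322

Let the stationary distribution be π with π = πP and π_1 + π_2 + π_3 + π_4 = 1.
π_1 = 0.36·π_1 + 0.32·π_2 + 0.2·π_3 + 0.28·π_4
π_2 = 0.2·π_1 + 0.2·π_2 + 0.36·π_3 + 0.16·π_4
π_3 = 0.2·π_1 + 0.36·π_2 + 0.24·π_3 + 0.24·π_4
Solving with the normalization constraint gives π = (0.2922, 0.2322, 0.2562, 0.2194).
So the stationary probability of state II is 0.2322.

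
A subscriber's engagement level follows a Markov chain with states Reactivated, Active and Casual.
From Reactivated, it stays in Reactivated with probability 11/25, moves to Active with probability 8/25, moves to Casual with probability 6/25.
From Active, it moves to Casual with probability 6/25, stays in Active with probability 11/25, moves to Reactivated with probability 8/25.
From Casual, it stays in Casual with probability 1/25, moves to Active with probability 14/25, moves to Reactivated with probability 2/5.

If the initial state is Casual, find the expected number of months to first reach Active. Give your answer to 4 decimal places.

Let t(s) be the expected number of months to first reach Active from state s, with t(Active) = 0. Conditioning on the first month:
t(Reactivated) = 1 + 0.44·t(Reactivated) + 0.24·t(Casual)
t(Casual) = 1 + 0.4·t(Reactivated) + 0.04·t(Casual)
Solving: t(Reactivated) = 2.7174, t(Casual) = 2.1739.
Expected months from Casual to Active: 2.1739.

2.1739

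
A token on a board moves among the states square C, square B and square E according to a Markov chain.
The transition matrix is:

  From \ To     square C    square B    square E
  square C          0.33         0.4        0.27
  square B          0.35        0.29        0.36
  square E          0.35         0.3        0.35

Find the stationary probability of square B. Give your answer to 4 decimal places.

0.3310

Let the stationary distribution be π with π = πP and π_1 + π_2 + π_3 = 1.
π_1 = 0.33·π_1 + 0.35·π_2 + 0.35·π_3
π_2 = 0.4·π_1 + 0.29·π_2 + 0.3·π_3
Solving with the normalization constraint gives π = (0.3431, 0.3310, 0.3259).
So the stationary probability of square B is 0.3310.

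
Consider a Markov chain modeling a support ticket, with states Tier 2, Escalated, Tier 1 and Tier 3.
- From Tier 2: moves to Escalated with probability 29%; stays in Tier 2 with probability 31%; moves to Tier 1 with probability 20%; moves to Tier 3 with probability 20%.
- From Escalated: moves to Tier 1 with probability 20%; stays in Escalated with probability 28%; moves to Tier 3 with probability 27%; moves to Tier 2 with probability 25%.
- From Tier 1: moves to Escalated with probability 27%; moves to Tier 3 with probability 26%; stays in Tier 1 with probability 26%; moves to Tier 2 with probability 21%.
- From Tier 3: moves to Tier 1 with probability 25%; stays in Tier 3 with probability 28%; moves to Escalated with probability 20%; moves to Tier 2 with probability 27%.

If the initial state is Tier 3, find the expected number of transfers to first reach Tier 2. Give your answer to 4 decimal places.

Let t(s) be the expected number of transfers to first reach Tier 2 from state s, with t(Tier 2) = 0. Conditioning on the first transfer:
t(Escalated) = 1 + 0.28·t(Escalated) + 0.2·t(Tier 1) + 0.27·t(Tier 3)
t(Tier 1) = 1 + 0.27·t(Escalated) + 0.26·t(Tier 1) + 0.26·t(Tier 3)
t(Tier 3) = 1 + 0.2·t(Escalated) + 0.25·t(Tier 1) + 0.28·t(Tier 3)
Solving: t(Escalated) = 4.0597, t(Tier 1) = 4.2332, t(Tier 3) = 3.9865.
Expected transfers from Tier 3 to Tier 2: 3.9865.

3.9865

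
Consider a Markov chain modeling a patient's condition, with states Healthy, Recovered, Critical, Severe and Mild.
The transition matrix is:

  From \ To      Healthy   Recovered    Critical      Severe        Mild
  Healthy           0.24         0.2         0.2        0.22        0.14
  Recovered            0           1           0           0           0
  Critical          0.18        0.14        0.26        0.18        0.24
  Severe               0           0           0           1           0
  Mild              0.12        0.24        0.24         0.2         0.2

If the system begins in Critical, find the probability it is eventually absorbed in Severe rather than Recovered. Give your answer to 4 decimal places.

Let h(s) be the probability of absorption at Severe starting from transient state s. Then h(Severe) = 1 and h(Recovered) = 0. By first-step analysis:
h(Healthy) = 0.24·h(Healthy) + 0.2·0 + 0.2·h(Critical) + 0.22·1 + 0.14·h(Mild)
h(Critical) = 0.18·h(Healthy) + 0.14·0 + 0.26·h(Critical) + 0.18·1 + 0.24·h(Mild)
h(Mild) = 0.12·h(Healthy) + 0.24·0 + 0.24·h(Critical) + 0.2·1 + 0.2·h(Mild)
Solving: h(Healthy) = 0.5175, h(Critical) = 0.5266, h(Mild) = 0.4856.
Starting from Critical, the probability is 0.5266.

0.5266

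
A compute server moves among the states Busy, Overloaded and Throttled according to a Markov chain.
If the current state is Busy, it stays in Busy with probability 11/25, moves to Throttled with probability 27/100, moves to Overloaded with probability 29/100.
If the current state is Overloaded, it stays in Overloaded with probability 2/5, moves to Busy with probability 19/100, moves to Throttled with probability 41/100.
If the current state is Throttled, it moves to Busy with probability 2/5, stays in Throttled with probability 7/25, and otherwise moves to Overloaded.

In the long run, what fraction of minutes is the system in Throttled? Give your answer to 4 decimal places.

0.3203

Let the stationary distribution be π with π = πP and π_1 + π_2 + π_3 = 1.
π_1 = 0.44·π_1 + 0.19·π_2 + 0.4·π_3
π_2 = 0.29·π_1 + 0.4·π_2 + 0.32·π_3
Solving with the normalization constraint gives π = (0.3430, 0.3366, 0.3203).
So the stationary probability of Throttled is 0.3203.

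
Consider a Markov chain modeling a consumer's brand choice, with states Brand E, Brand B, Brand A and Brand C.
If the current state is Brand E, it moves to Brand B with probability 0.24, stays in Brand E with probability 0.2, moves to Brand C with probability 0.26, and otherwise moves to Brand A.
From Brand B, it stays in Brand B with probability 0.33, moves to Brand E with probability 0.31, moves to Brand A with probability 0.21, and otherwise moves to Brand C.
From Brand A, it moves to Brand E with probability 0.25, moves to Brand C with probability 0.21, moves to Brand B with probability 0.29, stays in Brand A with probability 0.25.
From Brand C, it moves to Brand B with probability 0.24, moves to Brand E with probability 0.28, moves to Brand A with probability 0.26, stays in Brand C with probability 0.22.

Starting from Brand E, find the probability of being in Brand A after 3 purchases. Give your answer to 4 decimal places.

Propagate the distribution vector 3 purchases from Brand E.
After 0 purchases: (1.0000, 0.0000, 0.0000, 0.0000)
After 1 purchase: (0.2000, 0.2400, 0.3000, 0.2600)
After 2 purchases: (0.2622, 0.2766, 0.2530, 0.2082)
After 3 purchases: (0.2597, 0.2775, 0.2541, 0.2086)
P(in Brand A after 3 purchases) = 0.2541

0.2541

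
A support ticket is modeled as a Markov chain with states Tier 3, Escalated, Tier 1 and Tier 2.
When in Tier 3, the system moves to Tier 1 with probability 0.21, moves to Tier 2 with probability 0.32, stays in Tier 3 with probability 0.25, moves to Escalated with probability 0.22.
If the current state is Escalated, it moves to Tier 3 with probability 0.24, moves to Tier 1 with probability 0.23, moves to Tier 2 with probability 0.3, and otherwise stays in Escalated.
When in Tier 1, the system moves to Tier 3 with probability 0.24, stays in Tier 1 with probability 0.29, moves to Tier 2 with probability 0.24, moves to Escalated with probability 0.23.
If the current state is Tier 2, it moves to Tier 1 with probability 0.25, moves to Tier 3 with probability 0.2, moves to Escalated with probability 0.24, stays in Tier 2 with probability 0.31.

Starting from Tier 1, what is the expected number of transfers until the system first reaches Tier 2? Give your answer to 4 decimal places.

Let t(s) be the expected number of transfers to first reach Tier 2 from state s, with t(Tier 2) = 0. Conditioning on the first transfer:
t(Tier 3) = 1 + 0.25·t(Tier 3) + 0.22·t(Escalated) + 0.21·t(Tier 1)
t(Escalated) = 1 + 0.24·t(Tier 3) + 0.23·t(Escalated) + 0.23·t(Tier 1)
t(Tier 1) = 1 + 0.24·t(Tier 3) + 0.23·t(Escalated) + 0.29·t(Tier 1)
Solving: t(Tier 3) = 3.3686, t(Escalated) = 3.4426, t(Tier 1) = 3.6624.
Expected transfers from Tier 1 to Tier 2: 3.6624.

3.6624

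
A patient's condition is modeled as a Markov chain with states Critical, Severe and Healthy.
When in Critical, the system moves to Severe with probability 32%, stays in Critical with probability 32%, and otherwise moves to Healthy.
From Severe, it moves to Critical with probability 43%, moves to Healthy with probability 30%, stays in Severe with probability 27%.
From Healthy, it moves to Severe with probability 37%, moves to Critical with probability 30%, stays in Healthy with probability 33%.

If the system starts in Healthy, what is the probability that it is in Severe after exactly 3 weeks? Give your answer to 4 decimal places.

0.3205

Propagate the distribution vector 3 weeks from Healthy.
After 0 weeks: (0.0000, 0.0000, 1.0000)
After 1 week: (0.3000, 0.3700, 0.3300)
After 2 weeks: (0.3541, 0.3180, 0.3279)
After 3 weeks: (0.3484, 0.3205, 0.3311)
P(in Severe after 3 weeks) = 0.3205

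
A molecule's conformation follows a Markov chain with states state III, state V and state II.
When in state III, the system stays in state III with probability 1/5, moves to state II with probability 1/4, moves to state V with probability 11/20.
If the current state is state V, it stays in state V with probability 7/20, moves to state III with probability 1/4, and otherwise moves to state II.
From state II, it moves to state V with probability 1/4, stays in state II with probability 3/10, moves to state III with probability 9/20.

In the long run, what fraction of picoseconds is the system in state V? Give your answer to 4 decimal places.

Let the stationary distribution be π with π = πP and π_1 + π_2 + π_3 = 1.
π_1 = 0.2·π_1 + 0.25·π_2 + 0.45·π_3
π_2 = 0.55·π_1 + 0.35·π_2 + 0.25·π_3
Solving with the normalization constraint gives π = (0.2996, 0.3776, 0.3228).
So the stationary probability of state V is 0.3776.

0.3776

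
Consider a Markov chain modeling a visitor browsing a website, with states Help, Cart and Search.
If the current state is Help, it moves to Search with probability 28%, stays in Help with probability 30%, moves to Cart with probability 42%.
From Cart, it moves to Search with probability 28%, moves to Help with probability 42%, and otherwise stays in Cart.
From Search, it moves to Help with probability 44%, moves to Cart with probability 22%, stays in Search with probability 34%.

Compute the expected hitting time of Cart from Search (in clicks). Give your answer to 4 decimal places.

Let t(s) be the expected number of clicks to first reach Cart from state s, with t(Cart) = 0. Conditioning on the first click:
t(Help) = 1 + 0.3·t(Help) + 0.28·t(Search)
t(Search) = 1 + 0.44·t(Help) + 0.34·t(Search)
Solving: t(Help) = 2.7745, t(Search) = 3.3648.
Expected clicks from Search to Cart: 3.3648.

3.3648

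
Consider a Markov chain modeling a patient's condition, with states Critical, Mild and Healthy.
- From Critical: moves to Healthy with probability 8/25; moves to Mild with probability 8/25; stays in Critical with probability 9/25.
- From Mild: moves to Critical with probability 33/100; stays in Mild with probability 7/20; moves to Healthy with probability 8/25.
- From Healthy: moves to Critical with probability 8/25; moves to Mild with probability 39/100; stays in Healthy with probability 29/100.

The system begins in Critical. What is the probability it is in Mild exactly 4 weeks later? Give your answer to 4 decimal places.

0.3523

Propagate the distribution vector 4 weeks from Critical.
After 0 weeks: (1.0000, 0.0000, 0.0000)
After 1 week: (0.3600, 0.3200, 0.3200)
After 2 weeks: (0.3376, 0.3520, 0.3104)
After 3 weeks: (0.3370, 0.3523, 0.3107)
After 4 weeks: (0.3370, 0.3523, 0.3107)
P(in Mild after 4 weeks) = 0.3523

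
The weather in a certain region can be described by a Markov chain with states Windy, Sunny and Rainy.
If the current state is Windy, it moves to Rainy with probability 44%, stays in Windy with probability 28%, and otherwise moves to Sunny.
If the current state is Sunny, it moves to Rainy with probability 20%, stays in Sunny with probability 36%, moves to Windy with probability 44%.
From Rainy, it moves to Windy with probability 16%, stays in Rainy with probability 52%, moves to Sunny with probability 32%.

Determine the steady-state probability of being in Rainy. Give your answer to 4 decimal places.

Let the stationary distribution be π with π = πP and π_1 + π_2 + π_3 = 1.
π_1 = 0.28·π_1 + 0.44·π_2 + 0.16·π_3
π_2 = 0.28·π_1 + 0.36·π_2 + 0.32·π_3
Solving with the normalization constraint gives π = (0.2841, 0.3215, 0.3944).
So the stationary probability of Rainy is 0.3944.

0.3944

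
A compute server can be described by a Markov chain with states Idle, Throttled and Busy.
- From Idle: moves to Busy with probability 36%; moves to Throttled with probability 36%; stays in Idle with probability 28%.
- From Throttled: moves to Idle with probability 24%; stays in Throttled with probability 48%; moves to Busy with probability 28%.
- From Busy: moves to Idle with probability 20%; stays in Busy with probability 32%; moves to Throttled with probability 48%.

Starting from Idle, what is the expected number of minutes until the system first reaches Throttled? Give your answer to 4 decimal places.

Let t(s) be the expected number of minutes to first reach Throttled from state s, with t(Throttled) = 0. Conditioning on the first minute:
t(Idle) = 1 + 0.28·t(Idle) + 0.36·t(Busy)
t(Busy) = 1 + 0.2·t(Idle) + 0.32·t(Busy)
Solving: t(Idle) = 2.4904, t(Busy) = 2.2031.
Expected minutes from Idle to Throttled: 2.4904.

2.4904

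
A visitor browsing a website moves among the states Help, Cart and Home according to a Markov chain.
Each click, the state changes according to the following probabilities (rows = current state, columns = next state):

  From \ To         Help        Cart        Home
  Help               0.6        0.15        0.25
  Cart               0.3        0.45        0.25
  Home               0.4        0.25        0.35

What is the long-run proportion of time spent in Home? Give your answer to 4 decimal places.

0.2778

Let the stationary distribution be π with π = πP and π_1 + π_2 + π_3 = 1.
π_1 = 0.6·π_1 + 0.3·π_2 + 0.4·π_3
π_2 = 0.15·π_1 + 0.45·π_2 + 0.25·π_3
Solving with the normalization constraint gives π = (0.4683, 0.2540, 0.2778).
So the stationary probability of Home is 0.2778.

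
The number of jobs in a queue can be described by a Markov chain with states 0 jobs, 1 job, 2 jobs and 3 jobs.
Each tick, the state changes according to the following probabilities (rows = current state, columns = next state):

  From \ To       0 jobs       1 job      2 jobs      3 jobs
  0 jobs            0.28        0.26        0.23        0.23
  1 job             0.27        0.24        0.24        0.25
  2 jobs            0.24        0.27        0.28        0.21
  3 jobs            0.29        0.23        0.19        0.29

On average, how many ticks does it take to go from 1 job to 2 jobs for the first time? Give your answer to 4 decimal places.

4.4545

Let t(s) be the expected number of ticks to first reach 2 jobs from state s, with t(2 jobs) = 0. Conditioning on the first tick:
t(0 jobs) = 1 + 0.28·t(0 jobs) + 0.26·t(1 job) + 0.23·t(3 jobs)
t(1 job) = 1 + 0.27·t(0 jobs) + 0.24·t(1 job) + 0.25·t(3 jobs)
t(3 jobs) = 1 + 0.29·t(0 jobs) + 0.23·t(1 job) + 0.29·t(3 jobs)
Solving: t(0 jobs) = 4.4948, t(1 job) = 4.4545, t(3 jobs) = 4.6874.
Expected ticks from 1 job to 2 jobs: 4.4545.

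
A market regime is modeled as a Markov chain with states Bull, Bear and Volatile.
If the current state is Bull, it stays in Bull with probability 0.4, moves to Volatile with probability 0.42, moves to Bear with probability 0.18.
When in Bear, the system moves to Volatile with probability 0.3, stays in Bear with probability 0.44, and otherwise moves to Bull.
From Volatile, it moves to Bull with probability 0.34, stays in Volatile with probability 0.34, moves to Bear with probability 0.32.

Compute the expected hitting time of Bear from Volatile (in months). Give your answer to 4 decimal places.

3.7125

Let t(s) be the expected number of months to first reach Bear from state s, with t(Bear) = 0. Conditioning on the first month:
t(Bull) = 1 + 0.4·t(Bull) + 0.42·t(Volatile)
t(Volatile) = 1 + 0.34·t(Bull) + 0.34·t(Volatile)
Solving: t(Bull) = 4.2654, t(Volatile) = 3.7125.
Expected months from Volatile to Bear: 3.7125.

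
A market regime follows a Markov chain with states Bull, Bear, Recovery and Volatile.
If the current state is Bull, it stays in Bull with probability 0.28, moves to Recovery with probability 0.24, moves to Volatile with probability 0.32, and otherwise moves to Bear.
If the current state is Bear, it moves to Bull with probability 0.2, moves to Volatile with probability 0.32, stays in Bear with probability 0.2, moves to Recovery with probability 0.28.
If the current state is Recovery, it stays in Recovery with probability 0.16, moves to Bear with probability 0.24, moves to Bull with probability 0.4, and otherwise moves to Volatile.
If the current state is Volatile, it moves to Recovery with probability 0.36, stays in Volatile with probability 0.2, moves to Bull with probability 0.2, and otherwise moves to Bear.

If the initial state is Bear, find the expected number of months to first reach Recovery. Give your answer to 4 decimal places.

3.3995

Let t(s) be the expected number of months to first reach Recovery from state s, with t(Recovery) = 0. Conditioning on the first month:
t(Bull) = 1 + 0.28·t(Bull) + 0.16·t(Bear) + 0.32·t(Volatile)
t(Bear) = 1 + 0.2·t(Bull) + 0.2·t(Bear) + 0.32·t(Volatile)
t(Volatile) = 1 + 0.2·t(Bull) + 0.24·t(Bear) + 0.2·t(Volatile)
Solving: t(Bull) = 3.5473, t(Bear) = 3.3995, t(Volatile) = 3.1567.
Expected months from Bear to Recovery: 3.3995.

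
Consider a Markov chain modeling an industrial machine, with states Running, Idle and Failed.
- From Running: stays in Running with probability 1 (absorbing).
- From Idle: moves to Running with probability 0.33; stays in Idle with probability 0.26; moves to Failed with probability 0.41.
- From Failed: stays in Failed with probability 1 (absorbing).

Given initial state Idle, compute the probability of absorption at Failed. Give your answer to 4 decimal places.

Let h(s) be the probability of absorption at Failed starting from transient state s. Then h(Failed) = 1 and h(Running) = 0. By first-step analysis:
h(Idle) = 0.33·0 + 0.26·h(Idle) + 0.41·1
Solving: h(Idle) = 0.5541.
Starting from Idle, the probability is 0.5541.

0.5541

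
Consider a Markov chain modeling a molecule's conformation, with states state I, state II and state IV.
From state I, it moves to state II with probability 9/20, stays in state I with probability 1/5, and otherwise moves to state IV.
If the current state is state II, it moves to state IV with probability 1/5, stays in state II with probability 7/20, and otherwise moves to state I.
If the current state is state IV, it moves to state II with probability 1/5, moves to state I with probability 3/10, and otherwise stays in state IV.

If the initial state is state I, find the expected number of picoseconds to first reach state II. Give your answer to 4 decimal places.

Let t(s) be the expected number of picoseconds to first reach state II from state s, with t(state II) = 0. Conditioning on the first picosecond:
t(state I) = 1 + 0.2·t(state I) + 0.35·t(state IV)
t(state IV) = 1 + 0.3·t(state I) + 0.5·t(state IV)
Solving: t(state I) = 2.8814, t(state IV) = 3.7288.
Expected picoseconds from state I to state II: 2.8814.

2.8814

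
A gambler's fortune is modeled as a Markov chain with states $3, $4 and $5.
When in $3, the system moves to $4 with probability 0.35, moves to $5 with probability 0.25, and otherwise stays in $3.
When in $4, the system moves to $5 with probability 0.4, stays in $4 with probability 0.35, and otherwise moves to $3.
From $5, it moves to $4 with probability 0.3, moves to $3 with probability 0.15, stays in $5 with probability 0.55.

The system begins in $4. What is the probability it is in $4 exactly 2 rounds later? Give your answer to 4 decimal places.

0.3300

Sum over the intermediate state after 1 round:
P = P($4→$3)·P($3→$4) + P($4→$4)·P($4→$4) + P($4→$5)·P($5→$4)
  = 0.25×0.35 + 0.35×0.35 + 0.4×0.3
  = 0.0875 + 0.1225 + 0.1200 = 0.3300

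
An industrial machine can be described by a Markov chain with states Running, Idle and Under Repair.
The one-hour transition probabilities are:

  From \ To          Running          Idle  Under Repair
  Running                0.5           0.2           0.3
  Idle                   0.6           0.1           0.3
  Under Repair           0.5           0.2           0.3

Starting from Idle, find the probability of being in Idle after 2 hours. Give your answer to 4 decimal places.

Sum over the intermediate state after 1 hour:
P = P(Idle→Running)·P(Running→Idle) + P(Idle→Idle)·P(Idle→Idle) + P(Idle→Under Repair)·P(Under Repair→Idle)
  = 0.6×0.2 + 0.1×0.1 + 0.3×0.2
  = 0.1200 + 0.0100 + 0.0600 = 0.1900

0.1900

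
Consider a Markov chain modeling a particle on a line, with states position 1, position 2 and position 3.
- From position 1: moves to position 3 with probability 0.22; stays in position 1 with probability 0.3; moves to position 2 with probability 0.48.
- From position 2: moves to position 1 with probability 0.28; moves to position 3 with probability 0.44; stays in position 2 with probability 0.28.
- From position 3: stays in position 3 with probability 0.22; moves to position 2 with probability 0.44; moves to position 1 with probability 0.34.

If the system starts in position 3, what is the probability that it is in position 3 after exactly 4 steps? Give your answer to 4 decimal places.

0.3060

Propagate the distribution vector 4 steps from position 3.
After 0 steps: (0.0000, 0.0000, 1.0000)
After 1 step: (0.3400, 0.4400, 0.2200)
After 2 steps: (0.3000, 0.3832, 0.3168)
After 3 steps: (0.3050, 0.3907, 0.3043)
After 4 steps: (0.3044, 0.3897, 0.3060)
P(in position 3 after 4 steps) = 0.3060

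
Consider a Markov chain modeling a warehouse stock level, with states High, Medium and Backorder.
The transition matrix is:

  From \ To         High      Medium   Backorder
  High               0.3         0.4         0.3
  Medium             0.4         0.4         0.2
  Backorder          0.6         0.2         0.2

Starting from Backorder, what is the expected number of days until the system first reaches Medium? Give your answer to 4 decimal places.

Let t(s) be the expected number of days to first reach Medium from state s, with t(Medium) = 0. Conditioning on the first day:
t(High) = 1 + 0.3·t(High) + 0.3·t(Backorder)
t(Backorder) = 1 + 0.6·t(High) + 0.2·t(Backorder)
Solving: t(High) = 2.8947, t(Backorder) = 3.4211.
Expected days from Backorder to Medium: 3.4211.

3.4211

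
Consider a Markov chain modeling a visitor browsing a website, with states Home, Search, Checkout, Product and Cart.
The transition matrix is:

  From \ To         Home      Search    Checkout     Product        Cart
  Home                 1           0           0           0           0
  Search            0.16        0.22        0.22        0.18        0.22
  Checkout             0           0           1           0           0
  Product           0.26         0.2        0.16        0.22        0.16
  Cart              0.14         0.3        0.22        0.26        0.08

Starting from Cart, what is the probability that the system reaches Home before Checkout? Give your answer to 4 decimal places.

Let h(s) be the probability of absorption at Home starting from transient state s. Then h(Home) = 1 and h(Checkout) = 0. By first-step analysis:
h(Search) = 0.16·1 + 0.22·h(Search) + 0.22·0 + 0.18·h(Product) + 0.22·h(Cart)
h(Product) = 0.26·1 + 0.2·h(Search) + 0.16·0 + 0.22·h(Product) + 0.16·h(Cart)
h(Cart) = 0.14·1 + 0.3·h(Search) + 0.22·0 + 0.26·h(Product) + 0.08·h(Cart)
Solving: h(Search) = 0.4594, h(Product) = 0.5446, h(Cart) = 0.4559.
Starting from Cart, the probability is 0.4559.

0.4559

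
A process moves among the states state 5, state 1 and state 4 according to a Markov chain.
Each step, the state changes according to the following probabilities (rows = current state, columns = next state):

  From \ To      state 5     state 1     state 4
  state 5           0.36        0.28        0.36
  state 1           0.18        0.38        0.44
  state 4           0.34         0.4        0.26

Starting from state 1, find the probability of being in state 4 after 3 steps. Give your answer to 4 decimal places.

0.3550

Propagate the distribution vector 3 steps from state 1.
After 0 steps: (0.0000, 1.0000, 0.0000)
After 1 step: (0.1800, 0.3800, 0.4400)
After 2 steps: (0.2828, 0.3708, 0.3464)
After 3 steps: (0.2863, 0.3586, 0.3550)
P(in state 4 after 3 steps) = 0.3550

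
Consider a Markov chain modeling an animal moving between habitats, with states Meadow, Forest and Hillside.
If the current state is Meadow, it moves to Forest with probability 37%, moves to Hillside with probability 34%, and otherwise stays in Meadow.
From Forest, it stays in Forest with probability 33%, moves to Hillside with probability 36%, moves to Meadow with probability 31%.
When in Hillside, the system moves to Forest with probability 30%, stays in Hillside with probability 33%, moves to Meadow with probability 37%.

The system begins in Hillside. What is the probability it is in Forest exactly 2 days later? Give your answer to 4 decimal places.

0.3349

Sum over the intermediate state after 1 day:
P = P(Hillside→Meadow)·P(Meadow→Forest) + P(Hillside→Forest)·P(Forest→Forest) + P(Hillside→Hillside)·P(Hillside→Forest)
  = 0.37×0.37 + 0.3×0.33 + 0.33×0.3
  = 0.1369 + 0.0990 + 0.0990 = 0.3349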